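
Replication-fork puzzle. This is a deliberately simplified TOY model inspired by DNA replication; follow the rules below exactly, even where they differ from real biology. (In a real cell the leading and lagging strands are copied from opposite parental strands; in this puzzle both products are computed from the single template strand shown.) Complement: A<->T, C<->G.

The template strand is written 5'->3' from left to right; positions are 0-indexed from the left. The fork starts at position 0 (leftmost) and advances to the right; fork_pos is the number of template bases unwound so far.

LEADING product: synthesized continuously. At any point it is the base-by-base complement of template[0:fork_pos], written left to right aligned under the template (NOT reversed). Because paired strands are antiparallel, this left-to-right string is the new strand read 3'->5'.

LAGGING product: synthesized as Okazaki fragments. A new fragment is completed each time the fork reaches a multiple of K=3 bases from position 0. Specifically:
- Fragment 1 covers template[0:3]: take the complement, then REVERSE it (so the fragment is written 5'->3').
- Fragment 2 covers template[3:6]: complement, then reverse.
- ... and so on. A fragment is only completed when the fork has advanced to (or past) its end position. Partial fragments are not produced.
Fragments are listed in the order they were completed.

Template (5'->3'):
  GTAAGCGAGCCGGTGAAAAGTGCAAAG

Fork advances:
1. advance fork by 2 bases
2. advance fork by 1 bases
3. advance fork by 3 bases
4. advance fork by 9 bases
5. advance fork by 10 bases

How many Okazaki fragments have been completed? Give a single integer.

Step 1: advance 2 -> fork_pos = 0 + 2 = 2. Next multiple of 3 is 3 (not reached); still 0 fragment(s).
Step 2: advance 1 -> fork_pos = 2 + 1 = 3. Reached multiple(s) of 3: 3 -> fragment 1 completed (1 total).
Step 3: advance 3 -> fork_pos = 3 + 3 = 6. Reached multiple(s) of 3: 6 -> fragment 2 completed (2 total).
Step 4: advance 9 -> fork_pos = 6 + 9 = 15. Reached multiple(s) of 3: 9, 12, 15 -> fragments 3-5 completed (5 total).
Step 5: advance 10 -> fork_pos = 15 + 10 = 25. Reached multiple(s) of 3: 18, 21, 24 -> fragments 6-8 completed (8 total).
Check: final fork_pos = 25; the multiples of 3 that are <= 25 are 3..24 -> 25 // 3 = 8 completed fragment(s).

Answer: 8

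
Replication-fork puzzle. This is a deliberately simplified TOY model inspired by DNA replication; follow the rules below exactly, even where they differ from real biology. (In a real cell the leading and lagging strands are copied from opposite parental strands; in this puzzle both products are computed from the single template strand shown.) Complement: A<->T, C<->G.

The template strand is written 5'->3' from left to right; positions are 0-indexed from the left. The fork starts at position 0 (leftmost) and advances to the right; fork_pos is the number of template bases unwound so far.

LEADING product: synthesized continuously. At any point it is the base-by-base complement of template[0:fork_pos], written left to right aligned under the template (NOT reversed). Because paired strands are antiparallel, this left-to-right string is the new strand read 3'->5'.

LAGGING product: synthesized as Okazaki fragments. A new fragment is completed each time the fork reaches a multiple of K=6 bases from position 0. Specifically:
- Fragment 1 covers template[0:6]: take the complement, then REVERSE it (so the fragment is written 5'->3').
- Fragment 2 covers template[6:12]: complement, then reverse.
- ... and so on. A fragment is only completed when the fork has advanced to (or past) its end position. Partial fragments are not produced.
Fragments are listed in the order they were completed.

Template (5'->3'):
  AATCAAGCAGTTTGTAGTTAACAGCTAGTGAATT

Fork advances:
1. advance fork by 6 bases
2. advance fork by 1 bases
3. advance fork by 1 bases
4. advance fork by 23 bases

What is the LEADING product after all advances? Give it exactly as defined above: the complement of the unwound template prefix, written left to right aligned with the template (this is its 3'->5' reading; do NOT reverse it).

Step 1: advance 6 -> fork_pos = 0 + 6 = 6.
Step 2: advance 1 -> fork_pos = 6 + 1 = 7.
Step 3: advance 1 -> fork_pos = 7 + 1 = 8.
Step 4: advance 23 -> fork_pos = 8 + 23 = 31.
Unwound prefix: template[0:31] = AATCAAGCAGTTTGTAGTTAACAGCTAGTGA
Complement it base by base (A<->T, C<->G), keeping left-to-right order:
  [0:5] AATCA -> TTAGT
  [5:10] AGCAG -> TCGTC
  [10:15] TTTGT -> AAACA
  [15:20] AGTTA -> TCAAT
  [20:25] ACAGC -> TGTCG
  [25:30] TAGTG -> ATCAC
  [30:31] A -> T
Concatenate: TTAGTTCGTCAAACATCAATTGTCGATCACT (length 31; written aligned with the template, i.e. 3'->5').

Answer: TTAGTTCGTCAAACATCAATTGTCGATCACT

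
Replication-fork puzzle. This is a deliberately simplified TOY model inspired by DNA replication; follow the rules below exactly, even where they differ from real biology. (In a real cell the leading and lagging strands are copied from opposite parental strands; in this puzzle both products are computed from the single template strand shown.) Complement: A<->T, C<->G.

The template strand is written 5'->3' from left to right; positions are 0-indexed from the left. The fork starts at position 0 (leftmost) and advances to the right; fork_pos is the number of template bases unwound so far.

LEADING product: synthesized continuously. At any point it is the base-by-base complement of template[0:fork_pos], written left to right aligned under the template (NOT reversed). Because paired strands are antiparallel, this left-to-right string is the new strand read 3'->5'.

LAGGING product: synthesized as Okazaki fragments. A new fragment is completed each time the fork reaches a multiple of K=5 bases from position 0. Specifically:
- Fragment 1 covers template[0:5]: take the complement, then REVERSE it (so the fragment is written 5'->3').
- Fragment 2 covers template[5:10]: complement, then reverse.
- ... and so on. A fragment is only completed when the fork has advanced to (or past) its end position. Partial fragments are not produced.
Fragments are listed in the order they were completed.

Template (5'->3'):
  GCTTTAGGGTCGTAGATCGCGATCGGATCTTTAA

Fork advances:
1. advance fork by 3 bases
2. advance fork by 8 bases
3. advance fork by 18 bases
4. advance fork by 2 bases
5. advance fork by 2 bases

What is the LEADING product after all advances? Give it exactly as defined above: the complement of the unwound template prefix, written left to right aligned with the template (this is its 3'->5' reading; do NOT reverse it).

Step 1: advance 3 -> fork_pos = 0 + 3 = 3.
Step 2: advance 8 -> fork_pos = 3 + 8 = 11.
Step 3: advance 18 -> fork_pos = 11 + 18 = 29.
Step 4: advance 2 -> fork_pos = 29 + 2 = 31.
Step 5: advance 2 -> fork_pos = 31 + 2 = 33.
Unwound prefix: template[0:33] = GCTTTAGGGTCGTAGATCGCGATCGGATCTTTA
Complement it base by base (A<->T, C<->G), keeping left-to-right order:
  [0:5] GCTTT -> CGAAA
  [5:10] AGGGT -> TCCCA
  [10:15] CGTAG -> GCATC
  [15:20] ATCGC -> TAGCG
  [20:25] GATCG -> CTAGC
  [25:30] GATCT -> CTAGA
  [30:33] TTA -> AAT
Concatenate: CGAAATCCCAGCATCTAGCGCTAGCCTAGAAAT (length 33; written aligned with the template, i.e. 3'->5').

Answer: CGAAATCCCAGCATCTAGCGCTAGCCTAGAAAT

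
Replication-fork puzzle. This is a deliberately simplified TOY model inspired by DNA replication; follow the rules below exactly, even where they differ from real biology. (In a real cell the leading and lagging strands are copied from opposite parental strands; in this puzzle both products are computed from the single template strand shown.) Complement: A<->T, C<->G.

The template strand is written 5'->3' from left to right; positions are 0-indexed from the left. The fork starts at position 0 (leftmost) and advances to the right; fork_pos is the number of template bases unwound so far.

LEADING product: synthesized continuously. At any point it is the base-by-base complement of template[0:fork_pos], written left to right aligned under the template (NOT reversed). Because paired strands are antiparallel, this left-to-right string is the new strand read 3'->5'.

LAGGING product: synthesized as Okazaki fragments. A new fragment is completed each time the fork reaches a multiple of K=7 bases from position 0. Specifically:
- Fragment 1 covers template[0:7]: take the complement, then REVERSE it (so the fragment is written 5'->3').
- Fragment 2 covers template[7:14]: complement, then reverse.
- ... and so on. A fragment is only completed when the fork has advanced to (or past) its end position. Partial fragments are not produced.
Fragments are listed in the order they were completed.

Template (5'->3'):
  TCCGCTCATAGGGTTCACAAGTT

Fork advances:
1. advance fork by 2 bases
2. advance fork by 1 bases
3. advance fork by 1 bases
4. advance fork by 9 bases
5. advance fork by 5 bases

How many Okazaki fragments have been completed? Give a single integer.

Step 1: advance 2 -> fork_pos = 0 + 2 = 2. Next multiple of 7 is 7 (not reached); still 0 fragment(s).
Step 2: advance 1 -> fork_pos = 2 + 1 = 3. Next multiple of 7 is 7 (not reached); still 0 fragment(s).
Step 3: advance 1 -> fork_pos = 3 + 1 = 4. Next multiple of 7 is 7 (not reached); still 0 fragment(s).
Step 4: advance 9 -> fork_pos = 4 + 9 = 13. Reached multiple(s) of 7: 7 -> fragment 1 completed (1 total).
Step 5: advance 5 -> fork_pos = 13 + 5 = 18. Reached multiple(s) of 7: 14 -> fragment 2 completed (2 total).
Check: final fork_pos = 18; the multiples of 7 that are <= 18 are 7..14 -> 18 // 7 = 2 completed fragment(s).

Answer: 2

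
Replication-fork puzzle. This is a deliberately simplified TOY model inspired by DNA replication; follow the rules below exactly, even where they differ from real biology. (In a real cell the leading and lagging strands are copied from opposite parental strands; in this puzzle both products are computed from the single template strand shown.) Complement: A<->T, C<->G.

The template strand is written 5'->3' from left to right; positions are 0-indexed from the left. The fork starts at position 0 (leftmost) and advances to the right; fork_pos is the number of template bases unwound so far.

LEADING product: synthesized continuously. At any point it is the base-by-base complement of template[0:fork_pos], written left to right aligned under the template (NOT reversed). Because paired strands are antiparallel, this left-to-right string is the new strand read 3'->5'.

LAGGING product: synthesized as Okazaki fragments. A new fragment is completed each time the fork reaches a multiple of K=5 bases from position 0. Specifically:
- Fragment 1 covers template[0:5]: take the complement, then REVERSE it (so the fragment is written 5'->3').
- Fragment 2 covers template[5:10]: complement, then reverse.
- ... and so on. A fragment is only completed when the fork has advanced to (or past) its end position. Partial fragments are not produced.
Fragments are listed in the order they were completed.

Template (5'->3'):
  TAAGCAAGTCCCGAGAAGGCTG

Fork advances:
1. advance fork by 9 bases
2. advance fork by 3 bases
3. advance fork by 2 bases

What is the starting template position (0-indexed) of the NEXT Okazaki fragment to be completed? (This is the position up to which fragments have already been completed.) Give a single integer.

Step 1: advance 9 -> fork_pos = 0 + 9 = 9. Reached multiple(s) of 5: 5 -> fragment 1 completed (1 total).
Step 2: advance 3 -> fork_pos = 9 + 3 = 12. Reached multiple(s) of 5: 10 -> fragment 2 completed (2 total).
Step 3: advance 2 -> fork_pos = 12 + 2 = 14. Next multiple of 5 is 15 (not reached); still 2 fragment(s).
2 fragment(s) completed, covering template[0:10] (2 x 5 = 10). The next fragment, fragment 3, covers template[10:15], so it starts at position 10.

Answer: 10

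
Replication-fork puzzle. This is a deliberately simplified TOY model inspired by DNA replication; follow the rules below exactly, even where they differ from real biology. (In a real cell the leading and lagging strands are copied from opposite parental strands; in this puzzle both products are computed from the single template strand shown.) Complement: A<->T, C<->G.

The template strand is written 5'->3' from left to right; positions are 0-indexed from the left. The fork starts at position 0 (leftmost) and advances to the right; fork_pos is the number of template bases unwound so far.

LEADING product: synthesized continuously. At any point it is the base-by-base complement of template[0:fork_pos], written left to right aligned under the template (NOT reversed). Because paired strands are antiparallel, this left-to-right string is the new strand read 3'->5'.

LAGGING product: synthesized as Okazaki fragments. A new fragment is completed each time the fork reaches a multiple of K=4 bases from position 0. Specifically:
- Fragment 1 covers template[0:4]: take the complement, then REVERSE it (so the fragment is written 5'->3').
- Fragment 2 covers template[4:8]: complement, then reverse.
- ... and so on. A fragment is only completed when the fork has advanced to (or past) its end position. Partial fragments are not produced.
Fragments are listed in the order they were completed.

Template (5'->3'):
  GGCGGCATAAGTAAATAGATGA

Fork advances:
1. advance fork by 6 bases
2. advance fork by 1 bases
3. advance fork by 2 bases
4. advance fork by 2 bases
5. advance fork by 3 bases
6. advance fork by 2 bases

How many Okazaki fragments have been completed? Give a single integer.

Step 1: advance 6 -> fork_pos = 0 + 6 = 6. Reached multiple(s) of 4: 4 -> fragment 1 completed (1 total).
Step 2: advance 1 -> fork_pos = 6 + 1 = 7. Next multiple of 4 is 8 (not reached); still 1 fragment(s).
Step 3: advance 2 -> fork_pos = 7 + 2 = 9. Reached multiple(s) of 4: 8 -> fragment 2 completed (2 total).
Step 4: advance 2 -> fork_pos = 9 + 2 = 11. Next multiple of 4 is 12 (not reached); still 2 fragment(s).
Step 5: advance 3 -> fork_pos = 11 + 3 = 14. Reached multiple(s) of 4: 12 -> fragment 3 completed (3 total).
Step 6: advance 2 -> fork_pos = 14 + 2 = 16. Reached multiple(s) of 4: 16 -> fragment 4 completed (4 total).
Check: final fork_pos = 16; the multiples of 4 that are <= 16 are 4..16 -> 16 // 4 = 4 completed fragment(s).

Answer: 4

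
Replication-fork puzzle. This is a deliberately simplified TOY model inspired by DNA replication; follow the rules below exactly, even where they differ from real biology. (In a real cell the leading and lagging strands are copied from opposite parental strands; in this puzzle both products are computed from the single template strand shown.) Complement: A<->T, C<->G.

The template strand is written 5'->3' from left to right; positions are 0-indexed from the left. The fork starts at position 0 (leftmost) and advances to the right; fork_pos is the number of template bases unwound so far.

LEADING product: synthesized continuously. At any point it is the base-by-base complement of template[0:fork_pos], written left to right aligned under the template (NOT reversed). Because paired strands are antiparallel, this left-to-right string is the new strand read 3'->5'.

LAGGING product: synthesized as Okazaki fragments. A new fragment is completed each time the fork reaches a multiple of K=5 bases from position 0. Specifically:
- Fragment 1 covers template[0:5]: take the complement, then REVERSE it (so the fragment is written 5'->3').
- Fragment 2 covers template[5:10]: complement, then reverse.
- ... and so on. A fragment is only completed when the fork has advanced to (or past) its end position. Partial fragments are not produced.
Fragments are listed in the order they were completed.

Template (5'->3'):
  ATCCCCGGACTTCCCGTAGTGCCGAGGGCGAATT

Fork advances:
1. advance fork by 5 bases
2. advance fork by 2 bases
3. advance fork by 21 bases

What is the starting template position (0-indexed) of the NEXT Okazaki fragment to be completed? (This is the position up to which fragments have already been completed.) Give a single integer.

Step 1: advance 5 -> fork_pos = 0 + 5 = 5. Reached multiple(s) of 5: 5 -> fragment 1 completed (1 total).
Step 2: advance 2 -> fork_pos = 5 + 2 = 7. Next multiple of 5 is 10 (not reached); still 1 fragment(s).
Step 3: advance 21 -> fork_pos = 7 + 21 = 28. Reached multiple(s) of 5: 10, 15, 20, 25 -> fragments 2-5 completed (5 total).
5 fragment(s) completed, covering template[0:25] (5 x 5 = 25). The next fragment, fragment 6, covers template[25:30], so it starts at position 25.

Answer: 25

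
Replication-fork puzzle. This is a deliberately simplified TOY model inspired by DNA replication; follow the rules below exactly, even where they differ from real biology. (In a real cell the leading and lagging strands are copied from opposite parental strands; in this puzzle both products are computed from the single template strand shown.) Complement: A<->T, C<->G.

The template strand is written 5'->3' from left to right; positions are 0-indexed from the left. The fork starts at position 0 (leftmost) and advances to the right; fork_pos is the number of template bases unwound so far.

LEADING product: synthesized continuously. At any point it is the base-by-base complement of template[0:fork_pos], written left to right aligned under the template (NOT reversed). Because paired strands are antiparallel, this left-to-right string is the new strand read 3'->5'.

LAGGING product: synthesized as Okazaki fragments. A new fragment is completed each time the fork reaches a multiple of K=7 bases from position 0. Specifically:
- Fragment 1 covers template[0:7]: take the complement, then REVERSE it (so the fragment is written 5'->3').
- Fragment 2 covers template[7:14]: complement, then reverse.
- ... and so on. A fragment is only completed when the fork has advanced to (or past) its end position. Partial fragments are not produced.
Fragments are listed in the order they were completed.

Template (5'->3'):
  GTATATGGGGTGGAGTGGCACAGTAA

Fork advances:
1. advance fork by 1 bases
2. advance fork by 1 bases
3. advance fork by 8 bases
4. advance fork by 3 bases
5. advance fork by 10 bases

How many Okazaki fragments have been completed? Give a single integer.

Answer: 3

Derivation:
Step 1: advance 1 -> fork_pos = 0 + 1 = 1. Next multiple of 7 is 7 (not reached); still 0 fragment(s).
Step 2: advance 1 -> fork_pos = 1 + 1 = 2. Next multiple of 7 is 7 (not reached); still 0 fragment(s).
Step 3: advance 8 -> fork_pos = 2 + 8 = 10. Reached multiple(s) of 7: 7 -> fragment 1 completed (1 total).
Step 4: advance 3 -> fork_pos = 10 + 3 = 13. Next multiple of 7 is 14 (not reached); still 1 fragment(s).
Step 5: advance 10 -> fork_pos = 13 + 10 = 23. Reached multiple(s) of 7: 14, 21 -> fragments 2-3 completed (3 total).
Check: final fork_pos = 23; the multiples of 7 that are <= 23 are 7..21 -> 23 // 7 = 3 completed fragment(s).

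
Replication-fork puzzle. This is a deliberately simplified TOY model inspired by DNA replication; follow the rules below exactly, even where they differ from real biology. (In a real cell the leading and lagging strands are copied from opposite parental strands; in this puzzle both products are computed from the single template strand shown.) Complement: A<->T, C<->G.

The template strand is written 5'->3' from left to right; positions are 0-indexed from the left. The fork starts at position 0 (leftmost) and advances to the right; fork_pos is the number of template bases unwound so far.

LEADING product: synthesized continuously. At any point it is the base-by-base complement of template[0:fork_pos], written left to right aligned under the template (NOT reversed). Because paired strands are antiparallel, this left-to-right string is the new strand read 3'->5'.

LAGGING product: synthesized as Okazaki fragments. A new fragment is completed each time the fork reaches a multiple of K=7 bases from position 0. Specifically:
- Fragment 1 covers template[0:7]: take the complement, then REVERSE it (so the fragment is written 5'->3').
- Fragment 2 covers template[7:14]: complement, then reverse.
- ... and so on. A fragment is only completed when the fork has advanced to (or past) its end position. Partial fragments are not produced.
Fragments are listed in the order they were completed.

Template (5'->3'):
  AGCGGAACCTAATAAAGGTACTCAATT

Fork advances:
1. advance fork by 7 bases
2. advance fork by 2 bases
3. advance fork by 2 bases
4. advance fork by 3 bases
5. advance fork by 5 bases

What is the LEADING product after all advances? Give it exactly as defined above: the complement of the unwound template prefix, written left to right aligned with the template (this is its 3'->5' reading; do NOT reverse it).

Step 1: advance 7 -> fork_pos = 0 + 7 = 7.
Step 2: advance 2 -> fork_pos = 7 + 2 = 9.
Step 3: advance 2 -> fork_pos = 9 + 2 = 11.
Step 4: advance 3 -> fork_pos = 11 + 3 = 14.
Step 5: advance 5 -> fork_pos = 14 + 5 = 19.
Unwound prefix: template[0:19] = AGCGGAACCTAATAAAGGT
Complement it base by base (A<->T, C<->G), keeping left-to-right order:
  [0:5] AGCGG -> TCGCC
  [5:10] AACCT -> TTGGA
  [10:15] AATAA -> TTATT
  [15:19] AGGT -> TCCA
Concatenate: TCGCCTTGGATTATTTCCA (length 19; written aligned with the template, i.e. 3'->5').

Answer: TCGCCTTGGATTATTTCCA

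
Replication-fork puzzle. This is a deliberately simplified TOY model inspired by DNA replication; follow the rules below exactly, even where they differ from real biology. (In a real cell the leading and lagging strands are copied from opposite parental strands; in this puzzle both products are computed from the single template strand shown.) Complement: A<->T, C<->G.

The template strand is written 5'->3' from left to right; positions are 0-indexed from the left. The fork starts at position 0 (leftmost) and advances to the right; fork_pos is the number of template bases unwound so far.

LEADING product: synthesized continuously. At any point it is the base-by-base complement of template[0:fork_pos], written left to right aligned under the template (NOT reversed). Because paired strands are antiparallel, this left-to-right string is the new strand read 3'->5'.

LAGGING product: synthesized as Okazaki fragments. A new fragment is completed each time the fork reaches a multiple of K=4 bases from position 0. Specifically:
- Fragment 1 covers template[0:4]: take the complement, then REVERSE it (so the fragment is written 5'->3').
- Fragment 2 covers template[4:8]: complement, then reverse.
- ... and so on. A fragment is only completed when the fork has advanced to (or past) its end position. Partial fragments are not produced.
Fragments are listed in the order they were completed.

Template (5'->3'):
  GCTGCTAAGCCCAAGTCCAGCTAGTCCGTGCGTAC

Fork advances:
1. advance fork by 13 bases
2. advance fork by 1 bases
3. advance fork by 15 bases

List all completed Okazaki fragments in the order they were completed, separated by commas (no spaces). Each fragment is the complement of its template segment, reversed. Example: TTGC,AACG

Step 1: advance 13 -> fork_pos = 0 + 13 = 13. Reached multiple(s) of 4: 4, 8, 12 -> fragments 1-3 completed (3 total).
Step 2: advance 1 -> fork_pos = 13 + 1 = 14. Next multiple of 4 is 16 (not reached); still 3 fragment(s).
Step 3: advance 15 -> fork_pos = 14 + 15 = 29. Reached multiple(s) of 4: 16, 20, 24, 28 -> fragments 4-7 completed (7 total).
Final fork_pos = 29, so 7 fragment(s) are complete. Build each: template segment -> complement -> reverse.
Fragment 1: template[0:4] = GCTG -> complement CGAC -> reversed CAGC
Fragment 2: template[4:8] = CTAA -> complement GATT -> reversed TTAG
Fragment 3: template[8:12] = GCCC -> complement CGGG -> reversed GGGC
Fragment 4: template[12:16] = AAGT -> complement TTCA -> reversed ACTT
Fragment 5: template[16:20] = CCAG -> complement GGTC -> reversed CTGG
Fragment 6: template[20:24] = CTAG -> complement GATC -> reversed CTAG
Fragment 7: template[24:28] = TCCG -> complement AGGC -> reversed CGGA

Answer: CAGC,TTAG,GGGC,ACTT,CTGG,CTAG,CGGA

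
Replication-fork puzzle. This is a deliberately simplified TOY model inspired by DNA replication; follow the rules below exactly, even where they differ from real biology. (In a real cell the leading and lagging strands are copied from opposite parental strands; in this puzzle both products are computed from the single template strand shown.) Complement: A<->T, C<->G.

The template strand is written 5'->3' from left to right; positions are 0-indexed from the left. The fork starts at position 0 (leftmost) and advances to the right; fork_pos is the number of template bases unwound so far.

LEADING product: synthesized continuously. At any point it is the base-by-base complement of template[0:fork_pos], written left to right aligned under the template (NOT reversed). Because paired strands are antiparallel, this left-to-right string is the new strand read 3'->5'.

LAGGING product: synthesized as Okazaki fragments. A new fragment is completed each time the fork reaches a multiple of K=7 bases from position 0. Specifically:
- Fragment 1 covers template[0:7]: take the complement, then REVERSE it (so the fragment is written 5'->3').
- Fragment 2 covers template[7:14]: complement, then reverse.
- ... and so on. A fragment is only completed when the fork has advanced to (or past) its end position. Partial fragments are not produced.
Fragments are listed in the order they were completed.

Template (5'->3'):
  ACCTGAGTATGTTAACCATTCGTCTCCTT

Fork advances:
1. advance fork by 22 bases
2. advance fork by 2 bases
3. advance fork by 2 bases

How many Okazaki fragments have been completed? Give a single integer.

Answer: 3

Derivation:
Step 1: advance 22 -> fork_pos = 0 + 22 = 22. Reached multiple(s) of 7: 7, 14, 21 -> fragments 1-3 completed (3 total).
Step 2: advance 2 -> fork_pos = 22 + 2 = 24. Next multiple of 7 is 28 (not reached); still 3 fragment(s).
Step 3: advance 2 -> fork_pos = 24 + 2 = 26. Next multiple of 7 is 28 (not reached); still 3 fragment(s).
Check: final fork_pos = 26; the multiples of 7 that are <= 26 are 7..21 -> 26 // 7 = 3 completed fragment(s).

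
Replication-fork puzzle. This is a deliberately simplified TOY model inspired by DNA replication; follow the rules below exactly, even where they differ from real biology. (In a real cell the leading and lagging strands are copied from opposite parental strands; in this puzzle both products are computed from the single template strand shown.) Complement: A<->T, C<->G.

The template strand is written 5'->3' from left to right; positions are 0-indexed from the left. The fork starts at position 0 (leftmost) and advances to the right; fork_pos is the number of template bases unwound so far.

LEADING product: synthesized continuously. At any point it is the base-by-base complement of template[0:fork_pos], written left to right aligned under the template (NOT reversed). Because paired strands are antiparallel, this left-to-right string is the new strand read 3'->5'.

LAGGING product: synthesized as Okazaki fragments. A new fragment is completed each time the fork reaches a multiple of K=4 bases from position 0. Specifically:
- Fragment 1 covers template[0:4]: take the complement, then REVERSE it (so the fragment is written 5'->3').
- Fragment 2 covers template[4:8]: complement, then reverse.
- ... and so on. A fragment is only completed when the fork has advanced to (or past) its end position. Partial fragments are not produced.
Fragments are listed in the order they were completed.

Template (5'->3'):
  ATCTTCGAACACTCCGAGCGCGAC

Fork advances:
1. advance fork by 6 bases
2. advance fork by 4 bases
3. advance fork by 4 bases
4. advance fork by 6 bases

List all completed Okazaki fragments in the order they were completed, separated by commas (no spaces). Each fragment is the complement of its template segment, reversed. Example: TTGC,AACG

Answer: AGAT,TCGA,GTGT,CGGA,CGCT

Derivation:
Step 1: advance 6 -> fork_pos = 0 + 6 = 6. Reached multiple(s) of 4: 4 -> fragment 1 completed (1 total).
Step 2: advance 4 -> fork_pos = 6 + 4 = 10. Reached multiple(s) of 4: 8 -> fragment 2 completed (2 total).
Step 3: advance 4 -> fork_pos = 10 + 4 = 14. Reached multiple(s) of 4: 12 -> fragment 3 completed (3 total).
Step 4: advance 6 -> fork_pos = 14 + 6 = 20. Reached multiple(s) of 4: 16, 20 -> fragments 4-5 completed (5 total).
Final fork_pos = 20, so 5 fragment(s) are complete. Build each: template segment -> complement -> reverse.
Fragment 1: template[0:4] = ATCT -> complement TAGA -> reversed AGAT
Fragment 2: template[4:8] = TCGA -> complement AGCT -> reversed TCGA
Fragment 3: template[8:12] = ACAC -> complement TGTG -> reversed GTGT
Fragment 4: template[12:16] = TCCG -> complement AGGC -> reversed CGGA
Fragment 5: template[16:20] = AGCG -> complement TCGC -> reversed CGCT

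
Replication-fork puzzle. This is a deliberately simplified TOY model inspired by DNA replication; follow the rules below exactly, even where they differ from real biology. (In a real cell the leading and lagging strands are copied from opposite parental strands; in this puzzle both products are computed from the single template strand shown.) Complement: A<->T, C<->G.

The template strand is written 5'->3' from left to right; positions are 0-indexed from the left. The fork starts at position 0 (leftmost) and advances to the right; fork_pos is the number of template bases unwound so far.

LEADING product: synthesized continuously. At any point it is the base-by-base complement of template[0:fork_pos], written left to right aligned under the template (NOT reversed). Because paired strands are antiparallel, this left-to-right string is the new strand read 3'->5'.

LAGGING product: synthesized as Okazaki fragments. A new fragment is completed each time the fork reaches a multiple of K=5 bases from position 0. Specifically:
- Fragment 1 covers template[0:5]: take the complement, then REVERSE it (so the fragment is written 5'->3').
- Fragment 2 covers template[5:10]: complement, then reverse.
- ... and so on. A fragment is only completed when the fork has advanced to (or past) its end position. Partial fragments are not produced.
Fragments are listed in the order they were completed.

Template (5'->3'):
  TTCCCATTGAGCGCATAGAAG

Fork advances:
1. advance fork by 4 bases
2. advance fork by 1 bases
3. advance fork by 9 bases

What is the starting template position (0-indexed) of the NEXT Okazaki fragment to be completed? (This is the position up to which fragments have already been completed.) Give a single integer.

Answer: 10

Derivation:
Step 1: advance 4 -> fork_pos = 0 + 4 = 4. Next multiple of 5 is 5 (not reached); still 0 fragment(s).
Step 2: advance 1 -> fork_pos = 4 + 1 = 5. Reached multiple(s) of 5: 5 -> fragment 1 completed (1 total).
Step 3: advance 9 -> fork_pos = 5 + 9 = 14. Reached multiple(s) of 5: 10 -> fragment 2 completed (2 total).
2 fragment(s) completed, covering template[0:10] (2 x 5 = 10). The next fragment, fragment 3, covers template[10:15], so it starts at position 10.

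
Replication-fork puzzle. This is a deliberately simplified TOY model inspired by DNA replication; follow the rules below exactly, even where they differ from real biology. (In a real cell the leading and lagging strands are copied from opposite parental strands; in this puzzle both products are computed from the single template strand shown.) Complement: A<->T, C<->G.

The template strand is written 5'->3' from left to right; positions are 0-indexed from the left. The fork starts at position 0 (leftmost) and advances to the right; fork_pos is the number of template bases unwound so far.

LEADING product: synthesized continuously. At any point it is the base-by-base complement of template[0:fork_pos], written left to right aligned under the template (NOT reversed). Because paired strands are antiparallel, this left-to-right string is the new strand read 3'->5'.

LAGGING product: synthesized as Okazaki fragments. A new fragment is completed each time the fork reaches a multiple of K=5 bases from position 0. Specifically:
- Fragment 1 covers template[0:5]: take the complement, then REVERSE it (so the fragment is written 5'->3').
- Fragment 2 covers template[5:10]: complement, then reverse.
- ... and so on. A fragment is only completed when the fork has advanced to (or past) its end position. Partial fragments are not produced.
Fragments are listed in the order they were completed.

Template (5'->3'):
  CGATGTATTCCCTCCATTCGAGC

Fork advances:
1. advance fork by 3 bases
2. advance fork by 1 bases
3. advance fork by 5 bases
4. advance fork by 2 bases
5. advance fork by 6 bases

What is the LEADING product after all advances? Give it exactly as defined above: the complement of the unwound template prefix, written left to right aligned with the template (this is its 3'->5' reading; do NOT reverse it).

Step 1: advance 3 -> fork_pos = 0 + 3 = 3.
Step 2: advance 1 -> fork_pos = 3 + 1 = 4.
Step 3: advance 5 -> fork_pos = 4 + 5 = 9.
Step 4: advance 2 -> fork_pos = 9 + 2 = 11.
Step 5: advance 6 -> fork_pos = 11 + 6 = 17.
Unwound prefix: template[0:17] = CGATGTATTCCCTCCAT
Complement it base by base (A<->T, C<->G), keeping left-to-right order:
  [0:5] CGATG -> GCTAC
  [5:10] TATTC -> ATAAG
  [10:15] CCTCC -> GGAGG
  [15:17] AT -> TA
Concatenate: GCTACATAAGGGAGGTA (length 17; written aligned with the template, i.e. 3'->5').

Answer: GCTACATAAGGGAGGTA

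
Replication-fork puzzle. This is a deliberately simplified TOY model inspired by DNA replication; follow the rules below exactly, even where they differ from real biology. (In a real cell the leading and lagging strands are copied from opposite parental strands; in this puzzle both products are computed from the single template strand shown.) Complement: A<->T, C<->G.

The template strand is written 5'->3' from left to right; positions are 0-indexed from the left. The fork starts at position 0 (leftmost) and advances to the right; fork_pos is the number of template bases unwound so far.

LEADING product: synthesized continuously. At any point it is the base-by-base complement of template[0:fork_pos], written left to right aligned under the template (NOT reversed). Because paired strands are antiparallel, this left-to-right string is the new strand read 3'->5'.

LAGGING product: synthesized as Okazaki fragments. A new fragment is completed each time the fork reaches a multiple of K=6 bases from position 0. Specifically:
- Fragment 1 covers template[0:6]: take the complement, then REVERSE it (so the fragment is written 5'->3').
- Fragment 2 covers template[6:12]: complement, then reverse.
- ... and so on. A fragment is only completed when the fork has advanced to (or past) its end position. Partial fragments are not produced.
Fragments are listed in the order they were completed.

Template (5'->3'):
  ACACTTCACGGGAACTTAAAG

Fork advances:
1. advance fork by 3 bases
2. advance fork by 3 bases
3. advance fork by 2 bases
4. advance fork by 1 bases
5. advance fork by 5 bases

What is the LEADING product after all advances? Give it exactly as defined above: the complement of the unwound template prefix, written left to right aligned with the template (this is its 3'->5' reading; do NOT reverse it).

Answer: TGTGAAGTGCCCTT

Derivation:
Step 1: advance 3 -> fork_pos = 0 + 3 = 3.
Step 2: advance 3 -> fork_pos = 3 + 3 = 6.
Step 3: advance 2 -> fork_pos = 6 + 2 = 8.
Step 4: advance 1 -> fork_pos = 8 + 1 = 9.
Step 5: advance 5 -> fork_pos = 9 + 5 = 14.
Unwound prefix: template[0:14] = ACACTTCACGGGAA
Complement it base by base (A<->T, C<->G), keeping left-to-right order:
  [0:5] ACACT -> TGTGA
  [5:10] TCACG -> AGTGC
  [10:14] GGAA -> CCTT
Concatenate: TGTGAAGTGCCCTT (length 14; written aligned with the template, i.e. 3'->5').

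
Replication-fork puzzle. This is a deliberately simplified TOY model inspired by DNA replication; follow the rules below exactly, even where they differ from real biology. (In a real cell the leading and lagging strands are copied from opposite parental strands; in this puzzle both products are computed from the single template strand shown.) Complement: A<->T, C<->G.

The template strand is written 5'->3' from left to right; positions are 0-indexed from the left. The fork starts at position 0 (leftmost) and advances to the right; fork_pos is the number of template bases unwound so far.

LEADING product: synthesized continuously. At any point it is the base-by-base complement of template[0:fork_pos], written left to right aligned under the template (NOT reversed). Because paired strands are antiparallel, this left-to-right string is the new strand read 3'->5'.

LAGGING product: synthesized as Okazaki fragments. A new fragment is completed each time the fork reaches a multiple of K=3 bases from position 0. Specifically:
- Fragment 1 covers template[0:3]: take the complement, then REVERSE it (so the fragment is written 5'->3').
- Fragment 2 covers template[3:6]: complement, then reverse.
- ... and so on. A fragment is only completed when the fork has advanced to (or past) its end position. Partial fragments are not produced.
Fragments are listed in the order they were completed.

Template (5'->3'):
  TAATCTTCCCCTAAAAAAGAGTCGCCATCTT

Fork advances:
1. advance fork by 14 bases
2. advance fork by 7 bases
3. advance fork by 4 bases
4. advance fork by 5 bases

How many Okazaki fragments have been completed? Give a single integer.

Step 1: advance 14 -> fork_pos = 0 + 14 = 14. Reached multiple(s) of 3: 3, 6, 9, 12 -> fragments 1-4 completed (4 total).
Step 2: advance 7 -> fork_pos = 14 + 7 = 21. Reached multiple(s) of 3: 15, 18, 21 -> fragments 5-7 completed (7 total).
Step 3: advance 4 -> fork_pos = 21 + 4 = 25. Reached multiple(s) of 3: 24 -> fragment 8 completed (8 total).
Step 4: advance 5 -> fork_pos = 25 + 5 = 30. Reached multiple(s) of 3: 27, 30 -> fragments 9-10 completed (10 total).
Check: final fork_pos = 30; the multiples of 3 that are <= 30 are 3..30 -> 30 // 3 = 10 completed fragment(s).

Answer: 10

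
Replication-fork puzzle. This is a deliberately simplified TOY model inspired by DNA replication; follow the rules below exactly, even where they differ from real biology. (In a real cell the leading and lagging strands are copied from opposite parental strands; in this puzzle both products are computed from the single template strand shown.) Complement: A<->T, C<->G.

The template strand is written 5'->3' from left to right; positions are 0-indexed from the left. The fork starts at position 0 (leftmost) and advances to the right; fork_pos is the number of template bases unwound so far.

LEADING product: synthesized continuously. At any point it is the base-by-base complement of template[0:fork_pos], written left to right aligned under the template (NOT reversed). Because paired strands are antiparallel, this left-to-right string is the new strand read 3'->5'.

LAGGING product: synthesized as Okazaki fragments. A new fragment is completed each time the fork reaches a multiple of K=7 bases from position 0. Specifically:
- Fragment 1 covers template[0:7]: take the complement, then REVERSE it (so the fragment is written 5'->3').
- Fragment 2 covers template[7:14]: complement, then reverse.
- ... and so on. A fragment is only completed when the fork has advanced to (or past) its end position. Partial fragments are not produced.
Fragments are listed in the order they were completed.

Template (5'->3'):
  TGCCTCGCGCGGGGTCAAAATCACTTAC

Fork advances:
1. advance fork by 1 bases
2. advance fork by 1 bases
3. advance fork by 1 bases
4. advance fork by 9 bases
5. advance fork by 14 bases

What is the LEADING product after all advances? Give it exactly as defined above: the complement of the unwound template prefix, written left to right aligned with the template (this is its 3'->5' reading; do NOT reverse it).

Step 1: advance 1 -> fork_pos = 0 + 1 = 1.
Step 2: advance 1 -> fork_pos = 1 + 1 = 2.
Step 3: advance 1 -> fork_pos = 2 + 1 = 3.
Step 4: advance 9 -> fork_pos = 3 + 9 = 12.
Step 5: advance 14 -> fork_pos = 12 + 14 = 26.
Unwound prefix: template[0:26] = TGCCTCGCGCGGGGTCAAAATCACTT
Complement it base by base (A<->T, C<->G), keeping left-to-right order:
  [0:5] TGCCT -> ACGGA
  [5:10] CGCGC -> GCGCG
  [10:15] GGGGT -> CCCCA
  [15:20] CAAAA -> GTTTT
  [20:25] TCACT -> AGTGA
  [25:26] T -> A
Concatenate: ACGGAGCGCGCCCCAGTTTTAGTGAA (length 26; written aligned with the template, i.e. 3'->5').

Answer: ACGGAGCGCGCCCCAGTTTTAGTGAA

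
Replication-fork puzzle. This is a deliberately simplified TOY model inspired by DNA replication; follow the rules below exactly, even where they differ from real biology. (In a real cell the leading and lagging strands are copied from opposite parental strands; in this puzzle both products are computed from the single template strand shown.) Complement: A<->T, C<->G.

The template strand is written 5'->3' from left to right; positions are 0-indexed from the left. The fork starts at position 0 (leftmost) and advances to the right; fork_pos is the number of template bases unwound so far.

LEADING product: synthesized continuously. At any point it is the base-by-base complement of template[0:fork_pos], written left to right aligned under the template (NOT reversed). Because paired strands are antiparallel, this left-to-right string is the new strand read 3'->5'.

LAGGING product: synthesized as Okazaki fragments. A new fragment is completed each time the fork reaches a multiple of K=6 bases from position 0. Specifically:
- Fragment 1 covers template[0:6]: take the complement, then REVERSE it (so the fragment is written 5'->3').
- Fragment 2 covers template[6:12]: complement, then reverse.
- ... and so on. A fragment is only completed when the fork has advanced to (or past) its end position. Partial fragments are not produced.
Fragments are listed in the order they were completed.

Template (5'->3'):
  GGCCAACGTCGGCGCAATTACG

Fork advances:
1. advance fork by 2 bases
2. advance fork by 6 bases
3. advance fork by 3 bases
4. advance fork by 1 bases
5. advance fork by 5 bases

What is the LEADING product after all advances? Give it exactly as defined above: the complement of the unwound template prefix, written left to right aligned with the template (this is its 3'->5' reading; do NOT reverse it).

Answer: CCGGTTGCAGCCGCGTT

Derivation:
Step 1: advance 2 -> fork_pos = 0 + 2 = 2.
Step 2: advance 6 -> fork_pos = 2 + 6 = 8.
Step 3: advance 3 -> fork_pos = 8 + 3 = 11.
Step 4: advance 1 -> fork_pos = 11 + 1 = 12.
Step 5: advance 5 -> fork_pos = 12 + 5 = 17.
Unwound prefix: template[0:17] = GGCCAACGTCGGCGCAA
Complement it base by base (A<->T, C<->G), keeping left-to-right order:
  [0:5] GGCCA -> CCGGT
  [5:10] ACGTC -> TGCAG
  [10:15] GGCGC -> CCGCG
  [15:17] AA -> TT
Concatenate: CCGGTTGCAGCCGCGTT (length 17; written aligned with the template, i.e. 3'->5').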